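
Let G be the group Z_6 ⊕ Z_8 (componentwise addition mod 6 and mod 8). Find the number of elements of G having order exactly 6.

An element (a,b) has order lcm(ord(a), ord(b)); count pairs with lcm equal to 6.
Enumerating gives 6 such elements.

6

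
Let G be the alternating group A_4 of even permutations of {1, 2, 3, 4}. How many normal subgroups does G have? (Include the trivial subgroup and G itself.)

G has 10 subgroups. Checking conjugation-invariance by order — order 1: 1/1 normal; order 2: 0/3 normal; order 3: 0/4 normal; order 4: 1/1 normal; order 12: 1/1 normal.
Total normal subgroups: 3.

3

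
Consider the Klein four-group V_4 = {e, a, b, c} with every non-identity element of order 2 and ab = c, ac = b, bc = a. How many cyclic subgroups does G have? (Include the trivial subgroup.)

Each element a generates a cyclic subgroup ⟨a⟩; distinct elements may generate the same one (a cyclic group of order d has φ(d) generators).
Cyclic subgroups by order — order 1: 1; order 2: 3.
Total: 4.

4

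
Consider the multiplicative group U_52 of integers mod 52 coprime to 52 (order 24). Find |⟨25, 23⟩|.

|⟨25⟩| = 2 and |⟨23⟩| = 6, so |H| is a multiple of lcm(2, 6) = 6 and divides |G| = 24.
Closing under the operation: H = {1, 3, 9, 17, 23, 25, 27, 29, 35, 43, 49, 51}, so |H| = 12.

12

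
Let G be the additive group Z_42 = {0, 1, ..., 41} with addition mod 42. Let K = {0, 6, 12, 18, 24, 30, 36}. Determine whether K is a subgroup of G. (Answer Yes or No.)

Yes

|K| = 7 divides |G| = 42, consistent with Lagrange.
K contains the identity, every element's inverse is in K, and K is closed under +: it is a subgroup.
In fact K = ⟨18⟩.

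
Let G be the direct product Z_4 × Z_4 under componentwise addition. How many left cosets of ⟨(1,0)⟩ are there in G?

4

|⟨(1,0)⟩| = 4 and |G| = 16.
By Lagrange, [G : H] = |G|/|H| = 16/4 = 4.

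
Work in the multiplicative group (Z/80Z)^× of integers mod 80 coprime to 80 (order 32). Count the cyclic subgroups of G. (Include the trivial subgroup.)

20

A cyclic subgroup of order d is generated by each of its φ(d) elements of order d, so the cyclic subgroups of order d number (#elements of order d)/φ(d).
Cyclic subgroups by order — order 1: 1; order 2: 7; order 4: 12.
Total: 20.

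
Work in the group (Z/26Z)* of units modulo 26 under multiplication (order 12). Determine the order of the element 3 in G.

Compute successive powers of 3 mod 26: 3, 9, 1; 3^3 ≡ 1 (mod 26).
So |⟨3⟩| = 3.

3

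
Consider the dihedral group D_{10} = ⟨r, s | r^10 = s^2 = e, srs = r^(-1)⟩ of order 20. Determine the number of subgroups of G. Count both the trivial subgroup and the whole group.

22

|G| = 20, so by Lagrange every subgroup order divides 20. Divisors: 1, 2, 4, 5, 10, 20.
Subgroups by order — order 1: 1; order 2: 11; order 4: 5; order 5: 1; order 10: 3; order 20: 1.
Total: 1 + 11 + 5 + 1 + 3 + 1 = 22.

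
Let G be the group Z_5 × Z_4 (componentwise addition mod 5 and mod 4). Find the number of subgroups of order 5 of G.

1

|G| = 20 and 5 | 20, so subgroups of order 5 are possible by Lagrange.
The subgroups of order 5 are: {(0,0), (1,0), (2,0), (3,0), (4,0)}.
So G has 1 subgroup of order 5.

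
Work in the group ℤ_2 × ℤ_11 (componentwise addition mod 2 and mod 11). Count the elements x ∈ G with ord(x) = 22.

10

An element (a,b) has order lcm(ord(a), ord(b)); count pairs with lcm equal to 22.
Enumerating gives 10 such elements.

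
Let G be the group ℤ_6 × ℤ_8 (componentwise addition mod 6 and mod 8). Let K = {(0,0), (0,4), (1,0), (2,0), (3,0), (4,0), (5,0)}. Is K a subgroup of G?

No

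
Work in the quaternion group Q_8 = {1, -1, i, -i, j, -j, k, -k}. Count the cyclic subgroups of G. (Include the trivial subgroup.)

A cyclic subgroup of order d is generated by each of its φ(d) elements of order d, so the cyclic subgroups of order d number (#elements of order d)/φ(d).
Cyclic subgroups by order — order 1: 1; order 2: 1; order 4: 3.
Total: 5.

5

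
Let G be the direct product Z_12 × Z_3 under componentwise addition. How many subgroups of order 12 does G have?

4

|G| = 36 and 12 | 36, so subgroups of order 12 are possible by Lagrange.
The subgroups of order 12 are: {(0,0), (0,1), (0,2), (3,0), (3,1), (3,2), (6,0), (6,1), (6,2), (9,0), (9,1), (9,2)}; {(0,0), (1,0), (2,0), (3,0), (4,0), (5,0), (6,0), (7,0), (8,0), (9,0), (10,0), (11,0)}; {(0,0), (1,1), (2,2), (3,0), (4,1), (5,2), (6,0), (7,1), (8,2), (9,0), (10,1), (11,2)}; {(0,0), (1,2), (2,1), (3,0), (4,2), (5,1), (6,0), (7,2), (8,1), (9,0), (10,2), (11,1)}.
So G has 4 subgroups of order 12.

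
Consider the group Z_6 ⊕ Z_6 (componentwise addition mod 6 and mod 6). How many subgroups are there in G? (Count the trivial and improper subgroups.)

30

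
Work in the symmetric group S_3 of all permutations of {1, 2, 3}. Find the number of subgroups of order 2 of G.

3

|G| = 6 and 2 | 6, so subgroups of order 2 are possible by Lagrange.
The subgroups of order 2 are: {e, (1 2)}; {e, (1 3)}; {e, (2 3)}.
So G has 3 subgroups of order 2.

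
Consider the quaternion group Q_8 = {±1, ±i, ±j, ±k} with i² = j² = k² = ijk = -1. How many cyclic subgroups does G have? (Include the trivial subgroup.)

Group the elements of G by the cyclic subgroup they generate; each cyclic subgroup of order d accounts for φ(d) elements.
Cyclic subgroups by order — order 1: 1; order 2: 1; order 4: 3.
Total: 5.

5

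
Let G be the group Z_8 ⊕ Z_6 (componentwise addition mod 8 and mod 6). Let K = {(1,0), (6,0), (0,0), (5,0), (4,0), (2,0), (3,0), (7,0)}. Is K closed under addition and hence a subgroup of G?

|K| = 8 divides |G| = 48, consistent with Lagrange.
K contains the identity, every element's inverse is in K, and K is closed under +: it is a subgroup.
In fact K = ⟨(7,0)⟩.

Yes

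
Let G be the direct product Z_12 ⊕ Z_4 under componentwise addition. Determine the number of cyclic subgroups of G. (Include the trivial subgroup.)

20

A cyclic subgroup of order d is generated by each of its φ(d) elements of order d, so the cyclic subgroups of order d number (#elements of order d)/φ(d).
Cyclic subgroups by order — order 1: 1; order 2: 3; order 3: 1; order 4: 6; order 6: 3; order 12: 6.
Total: 20.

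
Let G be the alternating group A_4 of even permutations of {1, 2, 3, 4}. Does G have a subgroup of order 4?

Yes

4 | 12. A subgroup of order 4 is {e, (1 2)(3 4), (1 3)(2 4), (1 4)(2 3)}.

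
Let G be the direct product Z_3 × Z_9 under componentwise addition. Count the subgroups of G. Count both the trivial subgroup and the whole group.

10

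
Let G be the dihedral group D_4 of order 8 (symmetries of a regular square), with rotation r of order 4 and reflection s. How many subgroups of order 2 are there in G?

5

|G| = 8 and 2 | 8, so subgroups of order 2 are possible by Lagrange.
The subgroups of order 2 are: {e, r^2}; {e, r^2s}; {e, r^3s}; {e, rs}; … (5 in all).
So G has 5 subgroups of order 2.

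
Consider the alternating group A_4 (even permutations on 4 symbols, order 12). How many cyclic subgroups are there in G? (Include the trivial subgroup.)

8

A cyclic subgroup of order d is generated by each of its φ(d) elements of order d, so the cyclic subgroups of order d number (#elements of order d)/φ(d).
Cyclic subgroups by order — order 1: 1; order 2: 3; order 3: 4.
Total: 8.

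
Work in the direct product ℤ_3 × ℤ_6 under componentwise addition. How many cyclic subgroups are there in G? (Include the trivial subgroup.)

10

Group the elements of G by the cyclic subgroup they generate; each cyclic subgroup of order d accounts for φ(d) elements.
Cyclic subgroups by order — order 1: 1; order 2: 1; order 3: 4; order 6: 4.
Total: 10.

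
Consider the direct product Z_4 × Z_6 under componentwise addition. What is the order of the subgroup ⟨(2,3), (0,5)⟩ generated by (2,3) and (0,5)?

12

|⟨(2,3)⟩| = 2 and |⟨(0,5)⟩| = 6, so |H| is a multiple of lcm(2, 6) = 6 and divides |G| = 24.
Closing under the operation: H = {(0,0), (0,1), (0,2), (0,3), (0,4), (0,5), (2,0), (2,1), (2,2), (2,3), (2,4), (2,5)}, so |H| = 12.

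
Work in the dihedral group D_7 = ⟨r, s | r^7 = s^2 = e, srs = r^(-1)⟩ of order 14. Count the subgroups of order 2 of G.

|G| = 14 and 2 | 14, so subgroups of order 2 are possible by Lagrange.
The subgroups of order 2 are: {e, r^2s}; {e, r^3s}; {e, r^4s}; {e, r^5s}; … (7 in all).
So G has 7 subgroups of order 2.

7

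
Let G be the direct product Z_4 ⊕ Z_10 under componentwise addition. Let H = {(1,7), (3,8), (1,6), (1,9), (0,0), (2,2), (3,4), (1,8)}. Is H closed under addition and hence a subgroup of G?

No

(3,8) ∈ H but its inverse (1,2) ∉ H, so H is not a subgroup.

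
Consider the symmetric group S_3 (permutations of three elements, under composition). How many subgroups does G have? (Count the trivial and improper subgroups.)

|G| = 6, so by Lagrange every subgroup order divides 6. Divisors: 1, 2, 3, 6.
Subgroups by order — order 1: 1; order 2: 3; order 3: 1; order 6: 1.
Total: 1 + 3 + 1 + 1 = 6.

6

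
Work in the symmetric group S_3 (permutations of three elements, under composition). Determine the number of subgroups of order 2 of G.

|G| = 6 and 2 | 6, so subgroups of order 2 are possible by Lagrange.
The subgroups of order 2 are: {e, (1 2)}; {e, (1 3)}; {e, (2 3)}.
So G has 3 subgroups of order 2.

3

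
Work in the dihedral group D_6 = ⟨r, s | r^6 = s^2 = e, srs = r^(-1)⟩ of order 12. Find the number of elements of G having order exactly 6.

2

The elements of order 6 are: r, r^5.
That's 2.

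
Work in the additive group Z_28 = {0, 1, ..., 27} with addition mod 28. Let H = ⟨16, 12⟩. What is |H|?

7

|⟨16⟩| = 7 and |⟨12⟩| = 7, so |H| is a multiple of lcm(7, 7) = 7 and divides |G| = 28.
Closing under the operation: H = {0, 4, 8, 12, 16, 20, 24}, so |H| = 7.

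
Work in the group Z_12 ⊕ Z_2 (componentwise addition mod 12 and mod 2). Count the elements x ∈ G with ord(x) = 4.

An element (a,b) has order lcm(ord(a), ord(b)); count pairs with lcm equal to 4.
Enumerating gives 4 such elements.

4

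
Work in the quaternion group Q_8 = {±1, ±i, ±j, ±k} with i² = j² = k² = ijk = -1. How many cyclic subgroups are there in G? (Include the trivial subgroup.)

5

Each element a generates a cyclic subgroup ⟨a⟩; distinct elements may generate the same one (a cyclic group of order d has φ(d) generators).
Cyclic subgroups by order — order 1: 1; order 2: 1; order 4: 3.
Total: 5.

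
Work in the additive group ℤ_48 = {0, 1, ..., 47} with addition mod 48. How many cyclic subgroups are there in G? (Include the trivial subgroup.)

A cyclic subgroup of order d is generated by each of its φ(d) elements of order d, so the cyclic subgroups of order d number (#elements of order d)/φ(d).
Cyclic subgroups by order — order 1: 1; order 2: 1; order 3: 1; order 4: 1; order 6: 1; order 8: 1; order 12: 1; order 16: 1; order 24: 1; order 48: 1.
Total: 10.

10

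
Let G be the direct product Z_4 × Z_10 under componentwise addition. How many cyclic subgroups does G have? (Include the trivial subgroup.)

Each element a generates a cyclic subgroup ⟨a⟩; distinct elements may generate the same one (a cyclic group of order d has φ(d) generators).
Cyclic subgroups by order — order 1: 1; order 2: 3; order 4: 2; order 5: 1; order 10: 3; order 20: 2.
Total: 12.

12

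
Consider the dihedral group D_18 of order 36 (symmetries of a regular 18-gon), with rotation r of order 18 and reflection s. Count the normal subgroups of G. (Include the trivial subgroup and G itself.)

G has 45 subgroups. Checking conjugation-invariance by order — order 1: 1/1 normal; order 2: 1/19 normal; order 3: 1/1 normal; order 4: 0/9 normal; order 6: 1/7 normal; order 9: 1/1 normal; order 12: 0/3 normal; order 18: 3/3 normal; order 36: 1/1 normal.
Total normal subgroups: 9.

9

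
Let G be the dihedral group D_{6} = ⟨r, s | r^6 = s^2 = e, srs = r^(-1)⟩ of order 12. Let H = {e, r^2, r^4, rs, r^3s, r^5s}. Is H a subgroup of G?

Yes

|H| = 6 divides |G| = 12, consistent with Lagrange.
H contains the identity, every element's inverse is in H, and H is closed under ·: it is a subgroup.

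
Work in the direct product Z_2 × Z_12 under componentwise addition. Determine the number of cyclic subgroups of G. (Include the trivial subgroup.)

12

Group the elements of G by the cyclic subgroup they generate; each cyclic subgroup of order d accounts for φ(d) elements.
Cyclic subgroups by order — order 1: 1; order 2: 3; order 3: 1; order 4: 2; order 6: 3; order 12: 2.
Total: 12.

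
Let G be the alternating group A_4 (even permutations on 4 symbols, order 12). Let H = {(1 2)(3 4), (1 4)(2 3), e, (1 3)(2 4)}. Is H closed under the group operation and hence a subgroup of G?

|H| = 4 divides |G| = 12, consistent with Lagrange.
H contains the identity, every element's inverse is in H, and H is closed under ∘: it is a subgroup.

Yes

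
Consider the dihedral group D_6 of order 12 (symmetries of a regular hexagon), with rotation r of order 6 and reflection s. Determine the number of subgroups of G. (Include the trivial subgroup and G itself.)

|G| = 12, so by Lagrange every subgroup order divides 12. Divisors: 1, 2, 3, 4, 6, 12.
Subgroups by order — order 1: 1; order 2: 7; order 3: 1; order 4: 3; order 6: 3; order 12: 1.
Total: 1 + 7 + 1 + 3 + 3 + 1 = 16.

16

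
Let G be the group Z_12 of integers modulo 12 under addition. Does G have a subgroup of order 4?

Yes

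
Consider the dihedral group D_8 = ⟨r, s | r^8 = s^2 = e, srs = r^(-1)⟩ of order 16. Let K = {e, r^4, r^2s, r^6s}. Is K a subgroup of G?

Yes

|K| = 4 divides |G| = 16, consistent with Lagrange.
K contains the identity, every element's inverse is in K, and K is closed under ·: it is a subgroup.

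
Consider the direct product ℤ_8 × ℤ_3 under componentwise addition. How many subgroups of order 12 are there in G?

1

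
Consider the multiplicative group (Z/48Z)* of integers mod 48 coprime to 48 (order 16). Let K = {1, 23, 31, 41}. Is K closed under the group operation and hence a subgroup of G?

Yes

|K| = 4 divides |G| = 16, consistent with Lagrange.
K contains the identity, every element's inverse is in K, and K is closed under ·: it is a subgroup.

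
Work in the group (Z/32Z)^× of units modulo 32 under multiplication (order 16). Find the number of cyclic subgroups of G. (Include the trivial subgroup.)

8

A cyclic subgroup of order d is generated by each of its φ(d) elements of order d, so the cyclic subgroups of order d number (#elements of order d)/φ(d).
Cyclic subgroups by order — order 1: 1; order 2: 3; order 4: 2; order 8: 2.
Total: 8.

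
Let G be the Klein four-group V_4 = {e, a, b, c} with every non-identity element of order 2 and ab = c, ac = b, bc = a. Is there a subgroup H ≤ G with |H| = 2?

Yes

2 | 4. A subgroup of order 2 is {e, a}.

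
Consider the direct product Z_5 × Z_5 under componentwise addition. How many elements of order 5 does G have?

An element (a,b) has order lcm(ord(a), ord(b)); count pairs with lcm equal to 5.
Enumerating gives 24 such elements.

24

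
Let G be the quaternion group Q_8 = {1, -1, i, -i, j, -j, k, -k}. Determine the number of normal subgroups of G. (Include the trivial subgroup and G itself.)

6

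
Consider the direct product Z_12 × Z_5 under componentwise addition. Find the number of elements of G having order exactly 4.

2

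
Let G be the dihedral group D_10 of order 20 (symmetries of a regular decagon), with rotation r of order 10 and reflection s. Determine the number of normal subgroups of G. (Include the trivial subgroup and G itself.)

G has 22 subgroups. Checking conjugation-invariance by order — order 1: 1/1 normal; order 2: 1/11 normal; order 4: 0/5 normal; order 5: 1/1 normal; order 10: 3/3 normal; order 20: 1/1 normal.
Total normal subgroups: 7.

7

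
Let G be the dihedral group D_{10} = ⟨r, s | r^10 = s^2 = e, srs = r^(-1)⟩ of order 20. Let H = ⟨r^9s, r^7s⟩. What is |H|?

10

|⟨r^9s⟩| = 2 and |⟨r^7s⟩| = 2, so |H| is a multiple of lcm(2, 2) = 2 and divides |G| = 20.
Closing under the operation: H = {e, r^2, r^4, r^6, r^8, rs, r^3s, r^5s, r^7s, r^9s}, so |H| = 10.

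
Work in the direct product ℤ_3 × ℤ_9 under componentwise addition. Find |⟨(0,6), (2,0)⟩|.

|⟨(0,6)⟩| = 3 and |⟨(2,0)⟩| = 3, so |H| is a multiple of lcm(3, 3) = 3 and divides |G| = 27.
Closing under the operation: H = {(0,0), (0,3), (0,6), (1,0), (1,3), (1,6), (2,0), (2,3), (2,6)}, so |H| = 9.

9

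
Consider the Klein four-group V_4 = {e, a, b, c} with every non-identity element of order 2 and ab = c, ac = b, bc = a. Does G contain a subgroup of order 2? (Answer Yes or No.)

Yes

2 | 4. A subgroup of order 2 is {e, a}.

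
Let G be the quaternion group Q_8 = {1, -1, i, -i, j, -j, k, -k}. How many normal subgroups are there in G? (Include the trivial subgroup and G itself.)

6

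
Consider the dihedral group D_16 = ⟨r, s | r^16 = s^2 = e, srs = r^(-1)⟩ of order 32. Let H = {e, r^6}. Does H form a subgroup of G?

No

r^6 ∈ H but its inverse r^10 ∉ H, so H is not a subgroup.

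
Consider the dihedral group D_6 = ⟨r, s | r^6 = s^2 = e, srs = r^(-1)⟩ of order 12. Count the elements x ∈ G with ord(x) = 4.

0

No element of G has order 4 (even though 4 | 12).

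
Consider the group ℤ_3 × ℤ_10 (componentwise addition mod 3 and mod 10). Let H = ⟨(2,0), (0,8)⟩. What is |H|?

15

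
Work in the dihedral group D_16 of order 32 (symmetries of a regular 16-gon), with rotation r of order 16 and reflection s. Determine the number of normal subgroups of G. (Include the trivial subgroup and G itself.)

G has 36 subgroups. Checking conjugation-invariance by order — order 1: 1/1 normal; order 2: 1/17 normal; order 4: 1/9 normal; order 8: 1/5 normal; order 16: 3/3 normal; order 32: 1/1 normal.
Total normal subgroups: 8.

8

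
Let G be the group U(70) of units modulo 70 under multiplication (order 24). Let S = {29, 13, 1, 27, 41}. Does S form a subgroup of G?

|S| = 5 does not divide |G| = 24, so by Lagrange S is not a subgroup.

No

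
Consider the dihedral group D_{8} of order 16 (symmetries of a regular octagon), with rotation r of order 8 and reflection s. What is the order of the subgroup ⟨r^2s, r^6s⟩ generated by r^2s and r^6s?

4

|⟨r^2s⟩| = 2 and |⟨r^6s⟩| = 2, so |H| is a multiple of lcm(2, 2) = 2 and divides |G| = 16.
Closing under the operation: H = {e, r^4, r^2s, r^6s}, so |H| = 4.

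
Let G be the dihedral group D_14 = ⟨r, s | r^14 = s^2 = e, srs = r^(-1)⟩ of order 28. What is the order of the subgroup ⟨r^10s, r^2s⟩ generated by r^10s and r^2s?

14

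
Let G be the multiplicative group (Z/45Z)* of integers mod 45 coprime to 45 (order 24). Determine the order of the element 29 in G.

Compute successive powers of 29 mod 45: 29, 31, 44, 16, 14, 1; 29^6 ≡ 1 (mod 45).
So |⟨29⟩| = 6.

6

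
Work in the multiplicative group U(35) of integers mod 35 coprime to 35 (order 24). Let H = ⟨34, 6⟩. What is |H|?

4

|⟨34⟩| = 2 and |⟨6⟩| = 2, so |H| is a multiple of lcm(2, 2) = 2 and divides |G| = 24.
Closing under the operation: H = {1, 6, 29, 34}, so |H| = 4.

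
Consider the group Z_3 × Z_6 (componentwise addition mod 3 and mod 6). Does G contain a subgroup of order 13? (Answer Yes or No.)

No

13 does not divide |G| = 18, so by Lagrange no subgroup of order 13 exists.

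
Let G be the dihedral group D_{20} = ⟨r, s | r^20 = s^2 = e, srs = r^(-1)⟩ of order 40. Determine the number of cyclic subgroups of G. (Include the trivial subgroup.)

26

Each element a generates a cyclic subgroup ⟨a⟩; distinct elements may generate the same one (a cyclic group of order d has φ(d) generators).
Cyclic subgroups by order — order 1: 1; order 2: 21; order 4: 1; order 5: 1; order 10: 1; order 20: 1.
Total: 26.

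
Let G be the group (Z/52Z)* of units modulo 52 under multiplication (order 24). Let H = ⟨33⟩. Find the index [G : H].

2

|⟨33⟩| = 12 and |G| = 24.
By Lagrange, [G : H] = |G|/|H| = 24/12 = 2.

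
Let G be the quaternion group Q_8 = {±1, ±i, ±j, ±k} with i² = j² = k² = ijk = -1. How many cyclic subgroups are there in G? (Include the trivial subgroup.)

A cyclic subgroup of order d is generated by each of its φ(d) elements of order d, so the cyclic subgroups of order d number (#elements of order d)/φ(d).
Cyclic subgroups by order — order 1: 1; order 2: 1; order 4: 3.
Total: 5.

5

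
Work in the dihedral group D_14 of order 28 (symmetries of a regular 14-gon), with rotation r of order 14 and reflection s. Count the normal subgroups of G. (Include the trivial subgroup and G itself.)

G has 28 subgroups. Checking conjugation-invariance by order — order 1: 1/1 normal; order 2: 1/15 normal; order 4: 0/7 normal; order 7: 1/1 normal; order 14: 3/3 normal; order 28: 1/1 normal.
Total normal subgroups: 7.

7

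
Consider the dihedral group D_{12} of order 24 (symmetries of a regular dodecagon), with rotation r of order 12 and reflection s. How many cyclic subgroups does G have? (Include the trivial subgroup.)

18

A cyclic subgroup of order d is generated by each of its φ(d) elements of order d, so the cyclic subgroups of order d number (#elements of order d)/φ(d).
Cyclic subgroups by order — order 1: 1; order 2: 13; order 3: 1; order 4: 1; order 6: 1; order 12: 1.
Total: 18.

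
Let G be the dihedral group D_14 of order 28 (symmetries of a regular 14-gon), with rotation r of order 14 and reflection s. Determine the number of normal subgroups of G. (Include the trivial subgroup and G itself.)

G has 28 subgroups. Checking conjugation-invariance by order — order 1: 1/1 normal; order 2: 1/15 normal; order 4: 0/7 normal; order 7: 1/1 normal; order 14: 3/3 normal; order 28: 1/1 normal.
Total normal subgroups: 7.

7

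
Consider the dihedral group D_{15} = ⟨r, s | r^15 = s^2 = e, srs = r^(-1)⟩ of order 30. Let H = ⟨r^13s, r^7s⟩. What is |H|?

|⟨r^13s⟩| = 2 and |⟨r^7s⟩| = 2, so |H| is a multiple of lcm(2, 2) = 2 and divides |G| = 30.
Closing under the operation: H = {e, r^3, r^6, r^9, r^12, rs, r^4s, r^7s, r^10s, r^13s}, so |H| = 10.

10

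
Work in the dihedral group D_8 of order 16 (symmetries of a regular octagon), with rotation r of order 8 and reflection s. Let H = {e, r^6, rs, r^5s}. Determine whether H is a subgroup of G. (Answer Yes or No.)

r^6 ∈ H but its inverse r^2 ∉ H, so H is not a subgroup.

No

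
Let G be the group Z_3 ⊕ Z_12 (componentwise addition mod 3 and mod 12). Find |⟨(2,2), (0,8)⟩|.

|⟨(2,2)⟩| = 6 and |⟨(0,8)⟩| = 3, so |H| is a multiple of lcm(6, 3) = 6 and divides |G| = 36.
Closing under the operation: H = {(0,0), (0,2), (0,4), (0,6), (0,8), (0,10), (1,0), (1,2), (1,4), (1,6), (1,8), (1,10), (2,0), (2,2), (2,4), (2,6), (2,8), (2,10)}, so |H| = 18.

18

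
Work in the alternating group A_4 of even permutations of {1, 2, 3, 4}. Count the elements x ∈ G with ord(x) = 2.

The elements of order 2 are: (1 2)(3 4), (1 3)(2 4), (1 4)(2 3).
That's 3.

3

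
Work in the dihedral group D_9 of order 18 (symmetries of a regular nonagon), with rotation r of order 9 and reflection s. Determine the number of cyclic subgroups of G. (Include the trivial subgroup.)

12

Each element a generates a cyclic subgroup ⟨a⟩; distinct elements may generate the same one (a cyclic group of order d has φ(d) generators).
Cyclic subgroups by order — order 1: 1; order 2: 9; order 3: 1; order 9: 1.
Total: 12.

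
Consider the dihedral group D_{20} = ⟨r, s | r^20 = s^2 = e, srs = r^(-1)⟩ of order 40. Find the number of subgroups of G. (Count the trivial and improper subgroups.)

48

|G| = 40, so by Lagrange every subgroup order divides 40. Divisors: 1, 2, 4, 5, 8, 10, 20, 40.
Subgroups by order — order 1: 1; order 2: 21; order 4: 11; order 5: 1; order 8: 5; order 10: 5; order 20: 3; order 40: 1.
Total: 1 + 21 + 11 + 1 + 5 + 5 + 3 + 1 = 48.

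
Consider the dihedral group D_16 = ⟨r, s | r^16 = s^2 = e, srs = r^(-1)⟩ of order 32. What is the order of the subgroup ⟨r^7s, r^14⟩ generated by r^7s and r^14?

16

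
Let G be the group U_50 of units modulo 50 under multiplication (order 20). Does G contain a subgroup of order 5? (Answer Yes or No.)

5 | 20. A subgroup of order 5 is {1, 11, 21, 31, 41}.

Yes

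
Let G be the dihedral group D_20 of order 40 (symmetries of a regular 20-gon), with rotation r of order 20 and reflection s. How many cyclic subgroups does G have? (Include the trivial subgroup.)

Each element a generates a cyclic subgroup ⟨a⟩; distinct elements may generate the same one (a cyclic group of order d has φ(d) generators).
Cyclic subgroups by order — order 1: 1; order 2: 21; order 4: 1; order 5: 1; order 10: 1; order 20: 1.
Total: 26.

26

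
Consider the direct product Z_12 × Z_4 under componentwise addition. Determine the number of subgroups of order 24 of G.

3

|G| = 48 and 24 | 48, so subgroups of order 24 are possible by Lagrange.
The subgroups of order 24 are: {(0,0), (0,1), (0,2), (0,3), (2,0), (2,1), (2,2), (2,3), (4,0), (4,1), (4,2), (4,3), (6,0), (6,1), (6,2), (6,3), (8,0), (8,1), (8,2), (8,3), (10,0), (10,1), (10,2), (10,3)}; {(0,0), (0,2), (1,0), (1,2), (2,0), (2,2), (3,0), (3,2), (4,0), (4,2), (5,0), (5,2), (6,0), (6,2), (7,0), (7,2), (8,0), (8,2), (9,0), (9,2), (10,0), (10,2), (11,0), (11,2)}; {(0,0), (0,2), (1,1), (1,3), (2,0), (2,2), (3,1), (3,3), (4,0), (4,2), (5,1), (5,3), (6,0), (6,2), (7,1), (7,3), (8,0), (8,2), (9,1), (9,3), (10,0), (10,2), (11,1), (11,3)}.
So G has 3 subgroups of order 24.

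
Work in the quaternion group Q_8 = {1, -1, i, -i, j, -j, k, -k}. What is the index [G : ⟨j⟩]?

|⟨j⟩| = 4 and |G| = 8.
By Lagrange, [G : H] = |G|/|H| = 8/4 = 2.

2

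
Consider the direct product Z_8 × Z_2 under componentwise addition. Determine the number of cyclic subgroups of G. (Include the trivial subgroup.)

8

Each element a generates a cyclic subgroup ⟨a⟩; distinct elements may generate the same one (a cyclic group of order d has φ(d) generators).
Cyclic subgroups by order — order 1: 1; order 2: 3; order 4: 2; order 8: 2.
Total: 8.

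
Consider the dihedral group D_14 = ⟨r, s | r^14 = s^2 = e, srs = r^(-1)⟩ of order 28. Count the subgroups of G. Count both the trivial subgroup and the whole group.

28

|G| = 28, so by Lagrange every subgroup order divides 28. Divisors: 1, 2, 4, 7, 14, 28.
Subgroups by order — order 1: 1; order 2: 15; order 4: 7; order 7: 1; order 14: 3; order 28: 1.
Total: 1 + 15 + 7 + 1 + 3 + 1 = 28.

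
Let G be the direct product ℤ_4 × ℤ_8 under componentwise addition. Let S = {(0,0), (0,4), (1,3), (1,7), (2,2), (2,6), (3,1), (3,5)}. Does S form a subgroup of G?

Yes

|S| = 8 divides |G| = 32, consistent with Lagrange.
S contains the identity, every element's inverse is in S, and S is closed under +: it is a subgroup.
In fact S = ⟨(3,1)⟩.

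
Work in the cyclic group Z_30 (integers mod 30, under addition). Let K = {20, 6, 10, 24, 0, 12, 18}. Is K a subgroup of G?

No

|K| = 7 does not divide |G| = 30, so by Lagrange K is not a subgroup.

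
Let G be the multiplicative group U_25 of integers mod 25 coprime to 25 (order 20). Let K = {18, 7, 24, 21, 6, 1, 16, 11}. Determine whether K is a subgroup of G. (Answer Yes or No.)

|K| = 8 does not divide |G| = 20, so by Lagrange K is not a subgroup.

No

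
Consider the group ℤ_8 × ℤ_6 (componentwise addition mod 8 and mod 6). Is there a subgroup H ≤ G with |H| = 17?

No

17 does not divide |G| = 48, so by Lagrange no subgroup of order 17 exists.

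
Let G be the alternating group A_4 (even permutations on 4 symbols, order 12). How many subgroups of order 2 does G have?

|G| = 12 and 2 | 12, so subgroups of order 2 are possible by Lagrange.
The subgroups of order 2 are: {e, (1 2)(3 4)}; {e, (1 3)(2 4)}; {e, (1 4)(2 3)}.
So G has 3 subgroups of order 2.

3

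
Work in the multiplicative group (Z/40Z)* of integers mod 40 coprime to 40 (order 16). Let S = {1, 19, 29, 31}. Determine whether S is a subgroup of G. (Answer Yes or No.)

Yes

|S| = 4 divides |G| = 16, consistent with Lagrange.
S contains the identity, every element's inverse is in S, and S is closed under ·: it is a subgroup.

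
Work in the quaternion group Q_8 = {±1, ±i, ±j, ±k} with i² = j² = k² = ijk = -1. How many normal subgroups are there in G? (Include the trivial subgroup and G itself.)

6

G has 6 subgroups. Checking conjugation-invariance by order — order 1: 1/1 normal; order 2: 1/1 normal; order 4: 3/3 normal; order 8: 1/1 normal.
Total normal subgroups: 6.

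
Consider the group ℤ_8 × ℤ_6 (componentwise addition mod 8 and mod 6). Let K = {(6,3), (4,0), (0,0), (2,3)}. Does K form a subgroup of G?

Yes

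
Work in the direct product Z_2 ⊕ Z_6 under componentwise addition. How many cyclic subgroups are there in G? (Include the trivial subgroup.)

Group the elements of G by the cyclic subgroup they generate; each cyclic subgroup of order d accounts for φ(d) elements.
Cyclic subgroups by order — order 1: 1; order 2: 3; order 3: 1; order 6: 3.
Total: 8.

8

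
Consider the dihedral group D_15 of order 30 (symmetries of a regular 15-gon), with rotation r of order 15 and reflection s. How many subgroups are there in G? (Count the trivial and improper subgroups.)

28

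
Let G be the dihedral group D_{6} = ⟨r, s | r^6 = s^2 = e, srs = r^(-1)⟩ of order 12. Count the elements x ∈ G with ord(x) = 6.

2

The elements of order 6 are: r, r^5.
That's 2.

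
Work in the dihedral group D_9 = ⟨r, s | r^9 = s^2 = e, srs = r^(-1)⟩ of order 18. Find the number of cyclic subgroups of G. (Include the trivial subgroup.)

Each element a generates a cyclic subgroup ⟨a⟩; distinct elements may generate the same one (a cyclic group of order d has φ(d) generators).
Cyclic subgroups by order — order 1: 1; order 2: 9; order 3: 1; order 9: 1.
Total: 12.

12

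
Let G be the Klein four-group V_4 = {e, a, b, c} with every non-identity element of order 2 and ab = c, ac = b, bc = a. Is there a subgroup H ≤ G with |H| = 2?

Yes

2 | 4. A subgroup of order 2 is {e, a}.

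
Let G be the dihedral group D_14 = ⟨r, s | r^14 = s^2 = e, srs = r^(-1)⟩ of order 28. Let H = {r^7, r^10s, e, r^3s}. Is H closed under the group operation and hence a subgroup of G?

|H| = 4 divides |G| = 28, consistent with Lagrange.
H contains the identity, every element's inverse is in H, and H is closed under ·: it is a subgroup.

Yes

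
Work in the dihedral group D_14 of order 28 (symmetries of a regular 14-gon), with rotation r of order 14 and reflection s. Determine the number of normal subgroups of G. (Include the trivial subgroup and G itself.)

7

G has 28 subgroups. Checking conjugation-invariance by order — order 1: 1/1 normal; order 2: 1/15 normal; order 4: 0/7 normal; order 7: 1/1 normal; order 14: 3/3 normal; order 28: 1/1 normal.
Total normal subgroups: 7.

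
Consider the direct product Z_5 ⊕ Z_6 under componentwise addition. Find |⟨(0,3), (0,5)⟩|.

|⟨(0,3)⟩| = 2 and |⟨(0,5)⟩| = 6, so |H| is a multiple of lcm(2, 6) = 6 and divides |G| = 30.
Closing under the operation: H = {(0,0), (0,1), (0,2), (0,3), (0,4), (0,5)}, so |H| = 6.

6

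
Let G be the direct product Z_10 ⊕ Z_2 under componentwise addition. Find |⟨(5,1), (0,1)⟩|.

|⟨(5,1)⟩| = 2 and |⟨(0,1)⟩| = 2, so |H| is a multiple of lcm(2, 2) = 2 and divides |G| = 20.
Closing under the operation: H = {(0,0), (0,1), (5,0), (5,1)}, so |H| = 4.

4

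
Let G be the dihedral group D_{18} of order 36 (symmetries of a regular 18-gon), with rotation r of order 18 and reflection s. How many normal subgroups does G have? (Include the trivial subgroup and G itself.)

9

G has 45 subgroups. Checking conjugation-invariance by order — order 1: 1/1 normal; order 2: 1/19 normal; order 3: 1/1 normal; order 4: 0/9 normal; order 6: 1/7 normal; order 9: 1/1 normal; order 12: 0/3 normal; order 18: 3/3 normal; order 36: 1/1 normal.
Total normal subgroups: 9.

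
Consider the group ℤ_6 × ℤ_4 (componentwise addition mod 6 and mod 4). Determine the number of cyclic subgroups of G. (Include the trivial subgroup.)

Group the elements of G by the cyclic subgroup they generate; each cyclic subgroup of order d accounts for φ(d) elements.
Cyclic subgroups by order — order 1: 1; order 2: 3; order 3: 1; order 4: 2; order 6: 3; order 12: 2.
Total: 12.

12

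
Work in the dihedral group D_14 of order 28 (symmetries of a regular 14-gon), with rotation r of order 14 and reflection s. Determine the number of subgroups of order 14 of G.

|G| = 28 and 14 | 28, so subgroups of order 14 are possible by Lagrange.
The subgroups of order 14 are: {e, r, r^2, r^3, r^4, r^5, r^6, r^7, r^8, r^9, r^10, r^11, r^12, r^13}; {e, r^2, r^4, r^6, r^8, r^10, r^12, s, r^2s, r^4s, r^6s, r^8s, r^10s, r^12s}; {e, r^2, r^4, r^6, r^8, r^10, r^12, rs, r^3s, r^5s, r^7s, r^9s, r^11s, r^13s}.
So G has 3 subgroups of order 14.

3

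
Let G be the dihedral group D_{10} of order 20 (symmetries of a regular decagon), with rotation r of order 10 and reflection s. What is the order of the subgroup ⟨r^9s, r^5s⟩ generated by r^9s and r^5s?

|⟨r^9s⟩| = 2 and |⟨r^5s⟩| = 2, so |H| is a multiple of lcm(2, 2) = 2 and divides |G| = 20.
Closing under the operation: H = {e, r^2, r^4, r^6, r^8, rs, r^3s, r^5s, r^7s, r^9s}, so |H| = 10.

10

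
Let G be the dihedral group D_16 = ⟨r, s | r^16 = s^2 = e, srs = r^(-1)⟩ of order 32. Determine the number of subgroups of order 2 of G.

17

|G| = 32 and 2 | 32, so subgroups of order 2 are possible by Lagrange.
The subgroups of order 2 are: {e, r^10s}; {e, r^11s}; {e, r^12s}; {e, r^13s}; … (17 in all).
So G has 17 subgroups of order 2.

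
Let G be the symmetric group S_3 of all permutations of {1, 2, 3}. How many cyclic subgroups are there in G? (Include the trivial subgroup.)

Each element a generates a cyclic subgroup ⟨a⟩; distinct elements may generate the same one (a cyclic group of order d has φ(d) generators).
Cyclic subgroups by order — order 1: 1; order 2: 3; order 3: 1.
Total: 5.

5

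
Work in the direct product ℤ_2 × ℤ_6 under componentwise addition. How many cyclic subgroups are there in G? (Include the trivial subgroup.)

8

Group the elements of G by the cyclic subgroup they generate; each cyclic subgroup of order d accounts for φ(d) elements.
Cyclic subgroups by order — order 1: 1; order 2: 3; order 3: 1; order 6: 3.
Total: 8.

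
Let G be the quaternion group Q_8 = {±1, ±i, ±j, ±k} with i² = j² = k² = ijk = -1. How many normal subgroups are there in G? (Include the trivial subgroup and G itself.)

G has 6 subgroups. Checking conjugation-invariance by order — order 1: 1/1 normal; order 2: 1/1 normal; order 4: 3/3 normal; order 8: 1/1 normal.
Total normal subgroups: 6.

6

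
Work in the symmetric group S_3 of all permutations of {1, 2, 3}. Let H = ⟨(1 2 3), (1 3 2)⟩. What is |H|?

3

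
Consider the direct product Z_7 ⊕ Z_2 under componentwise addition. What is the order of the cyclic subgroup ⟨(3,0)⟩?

7

The order of (3,0) in Z_7 × Z_2 is lcm(ord(3) in Z_7, ord(0) in Z_2).
ord(3) = 7 and ord(0) = 1, so |⟨(3,0)⟩| = lcm(7, 1) = 7.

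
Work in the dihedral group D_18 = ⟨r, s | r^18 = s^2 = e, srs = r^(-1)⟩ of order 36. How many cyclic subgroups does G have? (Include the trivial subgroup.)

24

Each element a generates a cyclic subgroup ⟨a⟩; distinct elements may generate the same one (a cyclic group of order d has φ(d) generators).
Cyclic subgroups by order — order 1: 1; order 2: 19; order 3: 1; order 6: 1; order 9: 1; order 18: 1.
Total: 24.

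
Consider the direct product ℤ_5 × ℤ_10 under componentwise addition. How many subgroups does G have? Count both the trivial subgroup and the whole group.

16

|G| = 50, so by Lagrange every subgroup order divides 50. Divisors: 1, 2, 5, 10, 25, 50.
Subgroups by order — order 1: 1; order 2: 1; order 5: 6; order 10: 6; order 25: 1; order 50: 1.
Total: 1 + 1 + 6 + 6 + 1 + 1 = 16.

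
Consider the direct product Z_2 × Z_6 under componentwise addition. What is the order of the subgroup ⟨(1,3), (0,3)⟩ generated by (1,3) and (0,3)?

4

|⟨(1,3)⟩| = 2 and |⟨(0,3)⟩| = 2, so |H| is a multiple of lcm(2, 2) = 2 and divides |G| = 12.
Closing under the operation: H = {(0,0), (0,3), (1,0), (1,3)}, so |H| = 4.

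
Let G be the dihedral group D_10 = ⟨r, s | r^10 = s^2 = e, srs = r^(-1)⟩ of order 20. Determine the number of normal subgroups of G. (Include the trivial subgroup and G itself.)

G has 22 subgroups. Checking conjugation-invariance by order — order 1: 1/1 normal; order 2: 1/11 normal; order 4: 0/5 normal; order 5: 1/1 normal; order 10: 3/3 normal; order 20: 1/1 normal.
Total normal subgroups: 7.

7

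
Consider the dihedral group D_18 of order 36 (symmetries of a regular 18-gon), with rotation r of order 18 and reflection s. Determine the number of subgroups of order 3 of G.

1

|G| = 36 and 3 | 36, so subgroups of order 3 are possible by Lagrange.
The subgroups of order 3 are: {e, r^6, r^12}.
So G has 1 subgroup of order 3.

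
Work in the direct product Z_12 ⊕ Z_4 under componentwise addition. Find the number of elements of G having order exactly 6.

6

An element (a,b) has order lcm(ord(a), ord(b)); count pairs with lcm equal to 6.
Enumerating gives 6 such elements.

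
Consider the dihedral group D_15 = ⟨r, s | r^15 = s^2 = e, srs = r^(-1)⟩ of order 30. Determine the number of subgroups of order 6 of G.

5

|G| = 30 and 6 | 30, so subgroups of order 6 are possible by Lagrange.
The subgroups of order 6 are: {e, r^5, r^10, s, r^5s, r^10s}; {e, r^5, r^10, rs, r^6s, r^11s}; {e, r^5, r^10, r^2s, r^7s, r^12s}; {e, r^5, r^10, r^3s, r^8s, r^13s}; … (5 in all).
So G has 5 subgroups of order 6.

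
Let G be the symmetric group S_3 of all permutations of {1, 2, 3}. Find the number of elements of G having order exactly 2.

The elements of order 2 are: (2 3), (1 2), (1 3).
That's 3.

3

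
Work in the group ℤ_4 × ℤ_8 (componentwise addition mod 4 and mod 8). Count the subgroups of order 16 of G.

|G| = 32 and 16 | 32, so subgroups of order 16 are possible by Lagrange.
The subgroups of order 16 are: {(0,0), (0,1), (0,2), (0,3), (0,4), (0,5), (0,6), (0,7), (2,0), (2,1), (2,2), (2,3), (2,4), (2,5), (2,6), (2,7)}; {(0,0), (0,2), (0,4), (0,6), (1,0), (1,2), (1,4), (1,6), (2,0), (2,2), (2,4), (2,6), (3,0), (3,2), (3,4), (3,6)}; {(0,0), (0,2), (0,4), (0,6), (1,1), (1,3), (1,5), (1,7), (2,0), (2,2), (2,4), (2,6), (3,1), (3,3), (3,5), (3,7)}.
So G has 3 subgroups of order 16.

3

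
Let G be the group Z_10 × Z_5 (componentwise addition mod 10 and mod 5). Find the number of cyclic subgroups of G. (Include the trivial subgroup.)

Group the elements of G by the cyclic subgroup they generate; each cyclic subgroup of order d accounts for φ(d) elements.
Cyclic subgroups by order — order 1: 1; order 2: 1; order 5: 6; order 10: 6.
Total: 14.

14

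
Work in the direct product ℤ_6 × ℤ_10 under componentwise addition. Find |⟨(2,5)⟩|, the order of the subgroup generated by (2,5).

The order of (2,5) in Z_6 × Z_10 is lcm(ord(2) in Z_6, ord(5) in Z_10).
ord(2) = 3 and ord(5) = 2, so |⟨(2,5)⟩| = lcm(3, 2) = 6.

6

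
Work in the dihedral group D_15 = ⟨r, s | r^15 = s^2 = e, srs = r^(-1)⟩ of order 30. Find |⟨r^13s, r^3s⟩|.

6

|⟨r^13s⟩| = 2 and |⟨r^3s⟩| = 2, so |H| is a multiple of lcm(2, 2) = 2 and divides |G| = 30.
Closing under the operation: H = {e, r^5, r^10, r^3s, r^8s, r^13s}, so |H| = 6.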